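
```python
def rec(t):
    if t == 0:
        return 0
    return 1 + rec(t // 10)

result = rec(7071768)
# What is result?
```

Count of digits of 7071768: 7

Answer: 7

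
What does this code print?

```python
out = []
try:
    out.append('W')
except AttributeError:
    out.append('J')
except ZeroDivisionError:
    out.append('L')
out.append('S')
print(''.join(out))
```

Execution trace: 'W' (try body, no exception) → 'S' (after the try/except). Output: WS

Answer: WS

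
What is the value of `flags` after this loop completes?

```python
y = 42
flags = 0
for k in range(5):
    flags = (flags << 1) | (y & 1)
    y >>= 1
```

Reverse lowest 5 bits of 42
`flags` takes the values: 0 → 1 → 2 → 5 → 10

Answer: 10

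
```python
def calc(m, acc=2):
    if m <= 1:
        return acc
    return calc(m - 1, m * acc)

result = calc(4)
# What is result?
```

Accumulator trace (n, acc): (4, 2) -> (3, 8) -> (2, 24) -> (1, 48) -> return 48

Answer: 48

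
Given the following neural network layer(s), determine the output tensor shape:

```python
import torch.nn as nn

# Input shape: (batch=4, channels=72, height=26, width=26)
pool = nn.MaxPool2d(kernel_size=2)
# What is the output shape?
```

Input: (4, 72, 26, 26) -> Output: (4, 72, 13, 13)

Answer: (4, 72, 13, 13)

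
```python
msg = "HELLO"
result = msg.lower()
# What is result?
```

Trace:
`msg = "HELLO"` → msg = 'HELLO'
`result = msg.lower()` → result = 'hello'
So result = 'hello'

Answer: 'hello'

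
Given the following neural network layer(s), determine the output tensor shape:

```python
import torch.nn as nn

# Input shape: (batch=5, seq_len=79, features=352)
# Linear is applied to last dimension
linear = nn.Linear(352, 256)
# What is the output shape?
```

Input: (5, 79, 352) -> Output: (5, 79, 256)

Answer: (5, 79, 256)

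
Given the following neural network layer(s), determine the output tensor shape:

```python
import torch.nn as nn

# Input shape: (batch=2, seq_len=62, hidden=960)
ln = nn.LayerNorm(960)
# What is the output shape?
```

Input: (2, 62, 960) -> Output: (2, 62, 960)

Answer: (2, 62, 960)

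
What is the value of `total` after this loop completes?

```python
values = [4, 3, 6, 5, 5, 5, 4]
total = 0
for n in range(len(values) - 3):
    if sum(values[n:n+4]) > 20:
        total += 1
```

Count windows with sum > 20
`total` takes the values: 0 → 1

Answer: 1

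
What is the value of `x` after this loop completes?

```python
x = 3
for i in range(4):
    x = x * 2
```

Multiply by 2, 4 times: 3 * 2^4 = 48
`x` takes the values: 3 → 6 → 12 → 24 → 48

Answer: 48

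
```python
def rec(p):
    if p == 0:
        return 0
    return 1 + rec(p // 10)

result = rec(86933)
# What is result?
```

Count of digits of 86933: 5

Answer: 5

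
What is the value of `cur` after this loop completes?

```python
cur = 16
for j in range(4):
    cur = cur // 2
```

Halve 4 times: 16 // 2^4 = 1
`cur` takes the values: 16 → 8 → 4 → 2 → 1

Answer: 1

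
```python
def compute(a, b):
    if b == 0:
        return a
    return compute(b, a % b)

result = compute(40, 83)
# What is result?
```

compute(40, 83) -> compute(83, 40) -> compute(40, 3) -> compute(3, 1) -> compute(1, 0) -> 1

Answer: 1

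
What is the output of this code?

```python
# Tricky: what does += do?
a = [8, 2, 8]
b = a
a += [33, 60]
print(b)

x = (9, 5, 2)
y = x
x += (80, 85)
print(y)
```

Key concept: += behavior differs for mutable vs immutable.
Step by step:
`a = [8, 2, 8]` → a = [8, 2, 8]
`b = a` → b = [8, 2, 8] (same object as a)
`a += [33, 60]` → a = [8, 2, 8, 33, 60] (same object as b); b = [8, 2, 8, 33, 60] (same object as a)
`print(b)` → prints [8, 2, 8, 33, 60]
`x = (9, 5, 2)` → x = (9, 5, 2)
`y = x` → y = (9, 5, 2)
`x += (80, 85)` → x = (9, 5, 2, 80, 85)
`print(y)` → prints (9, 5, 2)

Answer:
[8, 2, 8, 33, 60]
(9, 5, 2)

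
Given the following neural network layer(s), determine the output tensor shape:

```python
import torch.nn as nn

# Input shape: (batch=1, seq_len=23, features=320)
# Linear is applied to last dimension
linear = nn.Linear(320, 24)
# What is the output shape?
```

Input: (1, 23, 320) -> Output: (1, 23, 24)

Answer: (1, 23, 24)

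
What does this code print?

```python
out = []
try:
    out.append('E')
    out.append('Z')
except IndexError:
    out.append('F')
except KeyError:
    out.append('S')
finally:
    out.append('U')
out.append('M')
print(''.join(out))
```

Execution trace: 'E' (try body) → 'Z' (try body, no exception) → 'U' (finally) → 'M' (after the try/except). Output: EZUM

Answer: EZUM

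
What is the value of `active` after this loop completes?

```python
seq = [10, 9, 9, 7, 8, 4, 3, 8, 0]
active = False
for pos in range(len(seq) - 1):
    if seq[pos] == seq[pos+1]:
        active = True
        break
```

Check consecutive duplicates in [10, 9, 9, 7, 8, 4, 3, 8, 0]
`active` takes the values: False → True

Answer: True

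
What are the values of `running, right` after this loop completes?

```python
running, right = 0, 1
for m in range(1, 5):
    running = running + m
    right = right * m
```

Sum and factorial of 1 to 4
`running, right` takes the values: (0, 1) → (1, 1) → (3, 1) → (3, 2) → (6, 2) → (6, 6) → (10, 6) → (10, 24)

Answer: 10, 24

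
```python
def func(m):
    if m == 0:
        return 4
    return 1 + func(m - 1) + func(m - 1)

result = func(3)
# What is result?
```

func(m) = 1 + 2·func(m-1), func(0)=4. Closed form: (4+1)·2^3 - 1 = 39.

Answer: 39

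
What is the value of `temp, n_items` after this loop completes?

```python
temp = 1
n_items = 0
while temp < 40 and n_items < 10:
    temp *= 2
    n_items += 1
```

Double until >= 40 or 10 iterations
`temp, n_items` takes the values: (1, 0) → (2, 0) → (2, 1) → (4, 1) → (4, 2) → (8, 2) → (8, 3) → (16, 3) → (16, 4) → (32, 4) → (32, 5) → (64, 5) → (64, 6)

Answer: 64, 6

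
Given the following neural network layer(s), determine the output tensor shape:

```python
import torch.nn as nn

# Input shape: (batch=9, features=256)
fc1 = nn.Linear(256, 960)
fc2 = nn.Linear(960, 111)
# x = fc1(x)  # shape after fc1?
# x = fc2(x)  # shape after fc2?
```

Input: (9, 256) -> after fc1: (9, 960) -> Output: (9, 111)

Answer: (9, 111)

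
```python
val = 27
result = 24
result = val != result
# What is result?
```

Trace:
`val = 27` → val = 27
`result = 24` → result = 24
`result = val != result` → result = True
So result = True

Answer: True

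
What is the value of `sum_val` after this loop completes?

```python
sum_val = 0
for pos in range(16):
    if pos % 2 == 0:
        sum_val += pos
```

Sum of even numbers 0 to 15
`sum_val` takes the values: 0 → 2 → 6 → 12 → 20 → 30 → 42 → 56

Answer: 56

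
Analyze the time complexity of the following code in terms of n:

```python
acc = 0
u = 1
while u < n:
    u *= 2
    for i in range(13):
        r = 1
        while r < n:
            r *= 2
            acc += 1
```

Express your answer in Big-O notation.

Each loop level contributes: log n × 1 × log n. Multiplying the contributions gives O(log² n).

Answer: O(log² n)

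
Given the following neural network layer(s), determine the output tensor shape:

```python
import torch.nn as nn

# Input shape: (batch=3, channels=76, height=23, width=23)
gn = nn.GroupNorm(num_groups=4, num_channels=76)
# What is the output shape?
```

Input: (3, 76, 23, 23) -> Output: (3, 76, 23, 23)

Answer: (3, 76, 23, 23)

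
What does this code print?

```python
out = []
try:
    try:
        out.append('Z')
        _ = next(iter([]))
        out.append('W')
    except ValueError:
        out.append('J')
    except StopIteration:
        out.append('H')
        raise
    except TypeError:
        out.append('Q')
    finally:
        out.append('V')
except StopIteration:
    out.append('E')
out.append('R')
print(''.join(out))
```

Execution trace: 'Z' (inner try body) → 'H' (inner except StopIteration) → 'V' (inner finally) → 'E' (outer except StopIteration) → 'R' (after the try/except). Output: ZHVER

Answer: ZHVER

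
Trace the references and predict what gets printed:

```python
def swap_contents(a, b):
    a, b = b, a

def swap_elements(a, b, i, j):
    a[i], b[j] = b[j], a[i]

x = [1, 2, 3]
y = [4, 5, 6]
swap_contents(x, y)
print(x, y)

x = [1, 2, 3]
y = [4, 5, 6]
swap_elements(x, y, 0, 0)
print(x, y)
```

Key concept: parameter rebinding vs mutation.
Step by step:
`x = [1, 2, 3]` → x = [1, 2, 3]
`y = [4, 5, 6]` → y = [4, 5, 6]
`swap_contents(x, y)` → no visible change to tracked variables
`print(x, y)` → prints [1, 2, 3] [4, 5, 6]
`x = [1, 2, 3]` → x = [1, 2, 3]
`y = [4, 5, 6]` → y = [4, 5, 6]
`swap_elements(x, y, 0, 0)` → x = [4, 2, 3]; y = [1, 5, 6]
`print(x, y)` → prints [4, 2, 3] [1, 5, 6]

Answer:
[1, 2, 3] [4, 5, 6]
[4, 2, 3] [1, 5, 6]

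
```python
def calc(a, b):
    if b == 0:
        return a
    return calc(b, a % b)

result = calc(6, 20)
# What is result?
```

calc(6, 20) -> calc(20, 6) -> calc(6, 2) -> calc(2, 0) -> 2

Answer: 2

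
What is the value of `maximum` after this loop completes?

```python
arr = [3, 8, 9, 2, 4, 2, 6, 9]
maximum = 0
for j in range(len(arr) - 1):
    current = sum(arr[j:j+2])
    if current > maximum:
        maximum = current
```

Max sum of 2-element window in [3, 8, 9, 2, 4, 2, 6, 9]
`maximum` takes the values: 0 → 11 → 17

Answer: 17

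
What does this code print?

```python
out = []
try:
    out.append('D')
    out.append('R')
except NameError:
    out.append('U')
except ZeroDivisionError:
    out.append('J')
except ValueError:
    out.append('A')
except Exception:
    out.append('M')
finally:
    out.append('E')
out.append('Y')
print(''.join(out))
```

Execution trace: 'D' (try body) → 'R' (try body, no exception) → 'E' (finally) → 'Y' (after the try/except). Output: DREY

Answer: DREY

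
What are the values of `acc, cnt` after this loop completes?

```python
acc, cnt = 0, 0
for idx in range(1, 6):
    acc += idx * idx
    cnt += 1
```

Sum of squares and count
`acc, cnt` takes the values: (0, 0) → (1, 0) → (1, 1) → (5, 1) → (5, 2) → (14, 2) → (14, 3) → (30, 3) → (30, 4) → (55, 4) → (55, 5)

Answer: 55, 5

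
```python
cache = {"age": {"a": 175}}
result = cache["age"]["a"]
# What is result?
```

Trace:
`cache = {"age": {"a": 175}}` → cache = {'age': {'a': 175}}
`result = cache["age"]["a"]` → result = 175
So result = 175

Answer: 175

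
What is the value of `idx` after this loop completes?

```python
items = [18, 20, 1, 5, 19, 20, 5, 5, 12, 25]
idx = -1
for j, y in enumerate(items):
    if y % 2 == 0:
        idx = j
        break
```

First even number index in [18, 20, 1, 5, 19, 20, 5, 5, 12, 25]
`idx` takes the values: -1 → 0

Answer: 0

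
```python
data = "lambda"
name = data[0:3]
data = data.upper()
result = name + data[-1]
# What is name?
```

Trace:
`data = "lambda"` → data = 'lambda'
`name = data[0:3]` → name = 'lam'
`data = data.upper()` → data = 'LAMBDA'
`result = name + data[-1]` → result = 'lamA'
So name = 'lam'

Answer: 'lam'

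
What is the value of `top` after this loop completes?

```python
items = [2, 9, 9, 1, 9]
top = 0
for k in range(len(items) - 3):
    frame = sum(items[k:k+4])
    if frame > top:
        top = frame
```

Max sum of 4-element window in [2, 9, 9, 1, 9]
`top` takes the values: 0 → 21 → 28

Answer: 28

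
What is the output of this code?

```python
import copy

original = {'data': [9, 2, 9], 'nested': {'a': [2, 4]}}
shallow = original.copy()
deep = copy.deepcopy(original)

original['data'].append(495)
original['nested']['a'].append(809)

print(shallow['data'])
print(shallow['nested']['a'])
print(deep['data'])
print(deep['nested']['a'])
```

Key concept: comparing shallow vs deep copy.
Step by step:
`original = {'data': [9, 2, 9], 'nested': {'a': [2, 4]}}` → original = {'data': [9, 2, 9], 'nested': {'a': [2, 4]}}
`shallow = original.copy()` → shallow = {'data': [9, 2, 9], 'nested': {'a': [2, 4]}}
`deep = copy.deepcopy(original)` → deep = {'data': [9, 2, 9], 'nested': {'a': [2, 4]}}
`original['data'].append(495)` → original = {'data': [9, 2, 9, 495], 'nested': {'a': [2, 4]}}; shallow = {'data': [9, 2, 9, 495], 'nested': {'a': [2, 4]}}
`original['nested']['a'].append(809)` → original = {'data': [9, 2, 9, 495], 'nested': {'a': [2, 4, 809]}}; shallow = {'data': [9, 2, 9, 495], 'nested': {'a': [2, 4, 809]}}
`print(shallow['data'])` → prints [9, 2, 9, 495]
`print(shallow['nested']['a'])` → prints [2, 4, 809]
`print(deep['data'])` → prints [9, 2, 9]
`print(deep['nested']['a'])` → prints [2, 4]

Answer:
[9, 2, 9, 495]
[2, 4, 809]
[9, 2, 9]
[2, 4]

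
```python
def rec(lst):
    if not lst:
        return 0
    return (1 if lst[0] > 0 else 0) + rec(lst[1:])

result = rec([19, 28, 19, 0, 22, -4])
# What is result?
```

Count of positive elements in [19, 28, 19, 0, 22, -4] = 4

Answer: 4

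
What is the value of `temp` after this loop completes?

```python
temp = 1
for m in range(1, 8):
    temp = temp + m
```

Start at 1, add 1 through 7
`temp` takes the values: 1 → 2 → 4 → 7 → 11 → 16 → 22 → 29

Answer: 29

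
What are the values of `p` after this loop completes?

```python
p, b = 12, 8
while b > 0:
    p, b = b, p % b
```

GCD of 12 and 8
`p` takes the values: 12 → 8 → 4

Answer: 4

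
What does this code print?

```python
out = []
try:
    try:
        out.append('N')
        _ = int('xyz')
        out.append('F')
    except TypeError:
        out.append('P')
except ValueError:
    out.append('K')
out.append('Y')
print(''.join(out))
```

Execution trace: 'N' (try body) → 'K' (outer except ValueError) → 'Y' (after the try/except). Output: NKY

Answer: NKY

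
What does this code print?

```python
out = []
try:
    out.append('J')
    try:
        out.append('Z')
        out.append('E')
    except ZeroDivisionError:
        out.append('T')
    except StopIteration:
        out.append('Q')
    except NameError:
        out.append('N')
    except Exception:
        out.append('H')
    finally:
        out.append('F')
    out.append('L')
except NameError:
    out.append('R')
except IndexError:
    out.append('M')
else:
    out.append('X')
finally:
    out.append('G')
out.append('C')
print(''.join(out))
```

Execution trace: 'J' (try body) → 'Z' (inner try body) → 'E' (inner try body, no exception) → 'F' (inner finally) → 'L' (try body, no exception) → 'X' (else) → 'G' (finally) → 'C' (after the try/except). Output: JZEFLXGC

Answer: JZEFLXGC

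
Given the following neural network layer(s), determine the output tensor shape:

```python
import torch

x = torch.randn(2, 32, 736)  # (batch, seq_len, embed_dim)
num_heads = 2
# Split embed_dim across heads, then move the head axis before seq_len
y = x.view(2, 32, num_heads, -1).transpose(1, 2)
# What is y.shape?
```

Input: (2, 32, 736) -> head_dim = 736 // 2 = 368; after view: (2, 32, 2, 368) -> after transpose(1, 2): (2, 2, 32, 368) -> Output: (2, 2, 32, 368)

Answer: (2, 2, 32, 368)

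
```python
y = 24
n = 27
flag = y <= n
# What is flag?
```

Trace:
`y = 24` → y = 24
`n = 27` → n = 27
`flag = y <= n` → flag = True
So flag = True

Answer: True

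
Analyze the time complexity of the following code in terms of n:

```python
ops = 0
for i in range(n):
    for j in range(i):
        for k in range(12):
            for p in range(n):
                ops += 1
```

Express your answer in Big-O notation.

Each loop level contributes: n × n × 1 × n. Multiplying the contributions gives O(n^3).

Answer: O(n^3)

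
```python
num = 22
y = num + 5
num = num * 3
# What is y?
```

Trace:
`num = 22` → num = 22
`y = num + 5` → y = 27
`num = num * 3` → num = 66
So y = 27

Answer: 27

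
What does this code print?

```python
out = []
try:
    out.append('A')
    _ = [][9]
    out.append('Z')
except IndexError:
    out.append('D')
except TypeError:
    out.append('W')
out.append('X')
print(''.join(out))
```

Execution trace: 'A' (try body) → 'D' (except IndexError) → 'X' (after the try/except). Output: ADX

Answer: ADX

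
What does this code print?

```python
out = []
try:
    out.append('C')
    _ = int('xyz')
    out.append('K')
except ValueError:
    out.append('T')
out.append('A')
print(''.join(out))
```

Execution trace: 'C' (try body) → 'T' (except ValueError) → 'A' (after the try/except). Output: CTA

Answer: CTA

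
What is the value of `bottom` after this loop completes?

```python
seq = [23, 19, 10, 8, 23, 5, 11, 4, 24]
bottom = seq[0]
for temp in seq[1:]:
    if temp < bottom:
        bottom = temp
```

Minimum of [23, 19, 10, 8, 23, 5, 11, 4, 24]
`bottom` takes the values: 23 → 19 → 10 → 8 → 5 → 4

Answer: 4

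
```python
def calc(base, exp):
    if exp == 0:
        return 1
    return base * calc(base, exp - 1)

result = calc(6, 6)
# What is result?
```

calc(6, 6) = 6 * 6 * 6 * 6 * 6 * 6 = 46656

Answer: 46656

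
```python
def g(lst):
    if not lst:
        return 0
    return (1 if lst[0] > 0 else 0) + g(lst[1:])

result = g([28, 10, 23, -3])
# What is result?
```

Count of positive elements in [28, 10, 23, -3] = 3

Answer: 3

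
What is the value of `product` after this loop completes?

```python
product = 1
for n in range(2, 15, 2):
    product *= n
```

Product of even numbers 2 to 14
`product` takes the values: 1 → 2 → 8 → 48 → 384 → 3840 → 46080 → 645120

Answer: 645120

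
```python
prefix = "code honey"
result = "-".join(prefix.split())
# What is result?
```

Trace:
`prefix = "code honey"` → prefix = 'code honey'
`result = "-".join(prefix.split())` → result = 'code-honey'
So result = 'code-honey'

Answer: 'code-honey'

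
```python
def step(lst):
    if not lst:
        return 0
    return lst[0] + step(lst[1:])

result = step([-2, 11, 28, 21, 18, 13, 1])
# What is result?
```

(-2) + 11 + 28 + 21 + 18 + 13 + 1 + 0 = 90

Answer: 90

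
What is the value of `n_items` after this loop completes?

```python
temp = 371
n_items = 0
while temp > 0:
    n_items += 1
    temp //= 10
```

Count digits by repeated division by 10
`n_items` takes the values: 0 → 1 → 2 → 3

Answer: 3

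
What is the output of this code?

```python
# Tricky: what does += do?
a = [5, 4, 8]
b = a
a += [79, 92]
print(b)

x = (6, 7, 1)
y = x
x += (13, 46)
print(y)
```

Key concept: += behavior differs for mutable vs immutable.
Step by step:
`a = [5, 4, 8]` → a = [5, 4, 8]
`b = a` → b = [5, 4, 8] (same object as a)
`a += [79, 92]` → a = [5, 4, 8, 79, 92] (same object as b); b = [5, 4, 8, 79, 92] (same object as a)
`print(b)` → prints [5, 4, 8, 79, 92]
`x = (6, 7, 1)` → x = (6, 7, 1)
`y = x` → y = (6, 7, 1)
`x += (13, 46)` → x = (6, 7, 1, 13, 46)
`print(y)` → prints (6, 7, 1)

Answer:
[5, 4, 8, 79, 92]
(6, 7, 1)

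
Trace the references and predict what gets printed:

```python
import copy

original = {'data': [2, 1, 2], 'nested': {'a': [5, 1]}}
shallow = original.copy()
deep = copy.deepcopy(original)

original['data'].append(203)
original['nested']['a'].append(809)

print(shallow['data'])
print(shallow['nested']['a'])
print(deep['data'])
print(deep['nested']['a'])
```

Key concept: comparing shallow vs deep copy.
Step by step:
`original = {'data': [2, 1, 2], 'nested': {'a': [5, 1]}}` → original = {'data': [2, 1, 2], 'nested': {'a': [5, 1]}}
`shallow = original.copy()` → shallow = {'data': [2, 1, 2], 'nested': {'a': [5, 1]}}
`deep = copy.deepcopy(original)` → deep = {'data': [2, 1, 2], 'nested': {'a': [5, 1]}}
`original['data'].append(203)` → original = {'data': [2, 1, 2, 203], 'nested': {'a': [5, 1]}}; shallow = {'data': [2, 1, 2, 203], 'nested': {'a': [5, 1]}}
`original['nested']['a'].append(809)` → original = {'data': [2, 1, 2, 203], 'nested': {'a': [5, 1, 809]}}; shallow = {'data': [2, 1, 2, 203], 'nested': {'a': [5, 1, 809]}}
`print(shallow['data'])` → prints [2, 1, 2, 203]
`print(shallow['nested']['a'])` → prints [5, 1, 809]
`print(deep['data'])` → prints [2, 1, 2]
`print(deep['nested']['a'])` → prints [5, 1]

Answer:
[2, 1, 2, 203]
[5, 1, 809]
[2, 1, 2]
[5, 1]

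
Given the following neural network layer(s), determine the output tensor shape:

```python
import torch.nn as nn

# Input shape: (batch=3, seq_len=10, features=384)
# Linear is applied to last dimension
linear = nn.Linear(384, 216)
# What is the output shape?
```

Input: (3, 10, 384) -> Output: (3, 10, 216)

Answer: (3, 10, 216)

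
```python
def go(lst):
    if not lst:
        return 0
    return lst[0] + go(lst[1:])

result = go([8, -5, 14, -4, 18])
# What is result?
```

8 + (-5) + 14 + (-4) + 18 + 0 = 31

Answer: 31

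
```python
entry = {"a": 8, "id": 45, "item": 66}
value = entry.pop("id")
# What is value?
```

Trace:
`entry = {"a": 8, "id": 45, "item": 66}` → entry = {'a': 8, 'id': 45, 'item': 66}
`value = entry.pop("id")` → entry = {'a': 8, 'item': 66}; value = 45
So value = 45

Answer: 45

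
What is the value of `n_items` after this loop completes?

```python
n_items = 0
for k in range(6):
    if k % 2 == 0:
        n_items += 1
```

Count numbers divisible by 2 in range(6)
`n_items` takes the values: 0 → 1 → 2 → 3

Answer: 3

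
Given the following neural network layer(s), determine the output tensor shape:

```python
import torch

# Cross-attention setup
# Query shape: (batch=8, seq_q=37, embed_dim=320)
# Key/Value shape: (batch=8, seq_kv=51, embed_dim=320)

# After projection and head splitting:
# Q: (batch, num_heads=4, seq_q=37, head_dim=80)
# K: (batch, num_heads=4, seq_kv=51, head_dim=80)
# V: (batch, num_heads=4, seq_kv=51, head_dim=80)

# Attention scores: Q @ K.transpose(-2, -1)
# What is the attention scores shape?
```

Input: (8, 37, 320) -> Output: (8, 4, 37, 51)

Answer: (8, 4, 37, 51)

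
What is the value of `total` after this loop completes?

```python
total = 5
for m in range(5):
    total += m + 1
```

Start at 5, add 1 to 5 = 20
`total` takes the values: 5 → 6 → 8 → 11 → 15 → 20

Answer: 20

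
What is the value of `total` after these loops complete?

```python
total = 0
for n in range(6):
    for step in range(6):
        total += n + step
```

Sum of all n+step for n,step in 6x6
`total` takes the values: 0 → 1 → 3 → 6 → 10 → 15 → 16 → 18 → 21 → 25 → 30 → 36 → 38 → 41 → 45 → 50 → 56 → 63 → 66 → 70 → 75 → 81 → 88 → 96 → 100 → 105 → 111 → 118 → 126 → 135 → 140 → 146 → 153 → 161 → 170 → 180

Answer: 180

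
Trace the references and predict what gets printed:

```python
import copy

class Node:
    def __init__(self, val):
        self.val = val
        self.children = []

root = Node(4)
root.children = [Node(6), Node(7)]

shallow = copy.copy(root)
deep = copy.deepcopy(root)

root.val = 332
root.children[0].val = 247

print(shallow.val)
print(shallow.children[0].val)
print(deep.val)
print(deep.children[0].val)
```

Key concept: deep copy with custom objects.
Step by step:
`root = Node(4)` → root = Node(val=4, children=[])
`root.children = [Node(6), Node(7)]` → root = Node(val=4, children=[Node(val=6, children=[]), Node(val=7, children=[])])
`shallow = copy.copy(root)` → shallow = Node(val=4, children=[Node(val=6, children=[]), Node(val=7, children=[])])
`deep = copy.deepcopy(root)` → deep = Node(val=4, children=[Node(val=6, children=[]), Node(val=7, children=[])])
`root.val = 332` → root = Node(val=332, children=[Node(val=6, children=[]), Node(val=7, children=[])])
`root.children[0].val = 247` → root = Node(val=332, children=[Node(val=247, children=[]), Node(val=7, children=[])]); shallow = Node(val=4, children=[Node(val=247, children=[]), Node(val=7, children=[])])
`print(shallow.val)` → prints 4
`print(shallow.children[0].val)` → prints 247
`print(deep.val)` → prints 4
`print(deep.children[0].val)` → prints 6

Answer:
4
247
4
6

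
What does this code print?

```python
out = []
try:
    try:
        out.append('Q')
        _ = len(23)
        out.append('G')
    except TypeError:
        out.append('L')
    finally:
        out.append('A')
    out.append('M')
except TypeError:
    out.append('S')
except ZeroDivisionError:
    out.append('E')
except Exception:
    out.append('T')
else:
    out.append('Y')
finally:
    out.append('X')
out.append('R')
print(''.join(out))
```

Execution trace: 'Q' (inner try body) → 'L' (inner except TypeError) → 'A' (inner finally) → 'M' (try body, no exception) → 'Y' (else) → 'X' (finally) → 'R' (after the try/except). Output: QLAMYXR

Answer: QLAMYXR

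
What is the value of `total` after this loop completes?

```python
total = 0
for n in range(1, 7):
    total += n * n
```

Sum of squares 1² to 6² = 91
`total` takes the values: 0 → 1 → 5 → 14 → 30 → 55 → 91

Answer: 91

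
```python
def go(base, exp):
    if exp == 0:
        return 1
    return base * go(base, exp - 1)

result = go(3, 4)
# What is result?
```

go(3, 4) = 3 * 3 * 3 * 3 = 81

Answer: 81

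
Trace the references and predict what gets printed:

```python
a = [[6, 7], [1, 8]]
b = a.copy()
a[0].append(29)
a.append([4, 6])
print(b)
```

Key concept: shallow copy with nested lists.
Step by step:
`a = [[6, 7], [1, 8]]` → a = [[6, 7], [1, 8]]
`b = a.copy()` → b = [[6, 7], [1, 8]]
`a[0].append(29)` → a = [[6, 7, 29], [1, 8]]; b = [[6, 7, 29], [1, 8]]
`a.append([4, 6])` → a = [[6, 7, 29], [1, 8], [4, 6]]
`print(b)` → prints [[6, 7, 29], [1, 8]]

Answer: [[6, 7, 29], [1, 8]]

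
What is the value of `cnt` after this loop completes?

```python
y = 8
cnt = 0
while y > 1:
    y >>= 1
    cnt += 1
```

Count right shifts until 1
`cnt` takes the values: 0 → 1 → 2 → 3

Answer: 3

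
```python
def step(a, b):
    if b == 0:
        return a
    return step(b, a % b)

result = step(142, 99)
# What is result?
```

step(142, 99) -> step(99, 43) -> step(43, 13) -> step(13, 4) -> step(4, 1) -> step(1, 0) -> 1

Answer: 1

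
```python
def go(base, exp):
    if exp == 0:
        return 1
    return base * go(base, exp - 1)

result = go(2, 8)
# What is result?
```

go(2, 8) = 2 * 2 * 2 * 2 * 2 * 2 * 2 * 2 = 256

Answer: 256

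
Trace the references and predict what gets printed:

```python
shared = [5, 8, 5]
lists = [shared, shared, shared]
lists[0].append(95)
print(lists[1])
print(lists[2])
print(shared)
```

Key concept: list of same reference.
Step by step:
`shared = [5, 8, 5]` → shared = [5, 8, 5]
`lists = [shared, shared, shared]` → lists = [[5, 8, 5], [5, 8, 5], [5, 8, 5]]
`lists[0].append(95)` → shared = [5, 8, 5, 95]; lists = [[5, 8, 5, 95], [5, 8, 5, 95], [5, 8, 5, 95]]
`print(lists[1])` → prints [5, 8, 5, 95]
`print(lists[2])` → prints [5, 8, 5, 95]
`print(shared)` → prints [5, 8, 5, 95]

Answer:
[5, 8, 5, 95]
[5, 8, 5, 95]
[5, 8, 5, 95]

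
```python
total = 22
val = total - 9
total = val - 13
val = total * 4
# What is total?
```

Trace:
`total = 22` → total = 22
`val = total - 9` → val = 13
`total = val - 13` → total = 0
`val = total * 4` → val = 0
So total = 0

Answer: 0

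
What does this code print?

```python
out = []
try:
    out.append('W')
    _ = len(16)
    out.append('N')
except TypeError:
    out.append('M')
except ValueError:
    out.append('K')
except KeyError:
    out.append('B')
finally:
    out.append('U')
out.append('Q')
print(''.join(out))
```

Execution trace: 'W' (try body) → 'M' (except TypeError) → 'U' (finally) → 'Q' (after the try/except). Output: WMUQ

Answer: WMUQ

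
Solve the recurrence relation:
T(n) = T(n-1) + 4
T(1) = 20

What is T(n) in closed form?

Unrolling: T(n) = T(1) + 4·(n-1) = 20 + 4(n-1) = 4n + 16.

Answer: T(n) = 4n + 16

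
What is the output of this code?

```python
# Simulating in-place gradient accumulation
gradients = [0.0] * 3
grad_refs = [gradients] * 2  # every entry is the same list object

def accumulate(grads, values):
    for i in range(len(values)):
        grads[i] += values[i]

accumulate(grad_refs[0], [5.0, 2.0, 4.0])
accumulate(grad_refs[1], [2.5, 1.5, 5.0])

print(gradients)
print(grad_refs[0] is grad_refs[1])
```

Key concept: gradient accumulation aliasing.
Step by step:
`gradients = [0.0] * 3` → gradients = [0.0, 0.0, 0.0]
`grad_refs = [gradients] * 2` → grad_refs = [[0.0, 0.0, 0.0], [0.0, 0.0, 0.0]]
`accumulate(grad_refs[0], [5.0, 2.0, 4.0])` → gradients = [5.0, 2.0, 4.0]; grad_refs = [[5.0, 2.0, 4.0], [5.0, 2.0, 4.0]]
`accumulate(grad_refs[1], [2.5, 1.5, 5.0])` → gradients = [7.5, 3.5, 9.0]; grad_refs = [[7.5, 3.5, 9.0], [7.5, 3.5, 9.0]]
`print(gradients)` → prints [7.5, 3.5, 9.0]
`print(grad_refs[0] is grad_refs[1])` → prints True

Answer:
[7.5, 3.5, 9.0]
True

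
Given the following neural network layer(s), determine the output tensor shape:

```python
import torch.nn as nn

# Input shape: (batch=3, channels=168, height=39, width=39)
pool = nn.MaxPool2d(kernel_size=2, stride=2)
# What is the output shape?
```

Input: (3, 168, 39, 39) -> Output: (3, 168, 19, 19)

Answer: (3, 168, 19, 19)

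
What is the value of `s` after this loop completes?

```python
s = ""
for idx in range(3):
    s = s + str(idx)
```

Concatenate digits 0 to 2
`s` takes the values: "" → "0" → "01" → "012"

Answer: "012"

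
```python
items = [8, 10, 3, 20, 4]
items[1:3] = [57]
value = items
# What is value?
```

Trace:
`items = [8, 10, 3, 20, 4]` → items = [8, 10, 3, 20, 4]
`items[1:3] = [57]` → items = [8, 57, 20, 4]
`value = items` → value = [8, 57, 20, 4]
So value = [8, 57, 20, 4]

Answer: [8, 57, 20, 4]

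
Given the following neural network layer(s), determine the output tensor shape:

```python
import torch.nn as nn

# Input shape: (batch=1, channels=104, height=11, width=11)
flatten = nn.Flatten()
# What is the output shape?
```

Input: (1, 104, 11, 11) -> Output: (1, 12584)

Answer: (1, 12584)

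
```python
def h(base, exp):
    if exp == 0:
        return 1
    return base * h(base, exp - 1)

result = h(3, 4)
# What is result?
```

h(3, 4) = 3 * 3 * 3 * 3 = 81

Answer: 81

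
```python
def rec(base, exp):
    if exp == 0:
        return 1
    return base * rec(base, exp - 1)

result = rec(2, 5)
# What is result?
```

rec(2, 5) = 2 * 2 * 2 * 2 * 2 = 32

Answer: 32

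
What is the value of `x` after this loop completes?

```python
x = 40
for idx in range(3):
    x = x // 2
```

Halve 3 times: 40 // 2^3 = 5
`x` takes the values: 40 → 20 → 10 → 5

Answer: 5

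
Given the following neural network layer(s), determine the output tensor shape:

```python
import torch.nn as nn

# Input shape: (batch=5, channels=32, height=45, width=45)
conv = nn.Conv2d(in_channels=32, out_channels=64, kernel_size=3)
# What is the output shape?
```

Input: (5, 32, 45, 45) -> Output: (5, 64, 43, 43)

Answer: (5, 64, 43, 43)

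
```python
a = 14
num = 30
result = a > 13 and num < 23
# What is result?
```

Trace:
`a = 14` → a = 14
`num = 30` → num = 30
`result = a > 13 and num < 23` → result = False
So result = False

Answer: False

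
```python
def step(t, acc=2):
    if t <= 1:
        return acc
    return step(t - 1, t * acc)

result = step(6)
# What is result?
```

Accumulator trace (n, acc): (6, 2) -> (5, 12) -> (4, 60) -> (3, 240) -> (2, 720) -> (1, 1440) -> return 1440

Answer: 1440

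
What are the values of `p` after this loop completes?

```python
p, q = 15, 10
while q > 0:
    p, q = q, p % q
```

GCD of 15 and 10
`p` takes the values: 15 → 10 → 5

Answer: 5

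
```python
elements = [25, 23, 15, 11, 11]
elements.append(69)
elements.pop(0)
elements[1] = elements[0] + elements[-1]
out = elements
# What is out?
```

Trace:
`elements = [25, 23, 15, 11, 11]` → elements = [25, 23, 15, 11, 11]
`elements.append(69)` → elements = [25, 23, 15, 11, 11, 69]
`elements.pop(0)` → elements = [23, 15, 11, 11, 69]
`elements[1] = elements[0] + elements[-1]` → elements = [23, 92, 11, 11, 69]
`out = elements` → out = [23, 92, 11, 11, 69]
So out = [23, 92, 11, 11, 69]

Answer: [23, 92, 11, 11, 69]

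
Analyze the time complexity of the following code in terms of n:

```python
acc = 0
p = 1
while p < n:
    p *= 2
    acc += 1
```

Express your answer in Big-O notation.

Each loop level contributes: log n. Multiplying the contributions gives O(log n).

Answer: O(log n)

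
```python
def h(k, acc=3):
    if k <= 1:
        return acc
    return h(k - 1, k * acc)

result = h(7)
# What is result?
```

Accumulator trace (n, acc): (7, 3) -> (6, 21) -> (5, 126) -> (4, 630) -> (3, 2520) -> (2, 7560) -> (1, 15120) -> return 15120

Answer: 15120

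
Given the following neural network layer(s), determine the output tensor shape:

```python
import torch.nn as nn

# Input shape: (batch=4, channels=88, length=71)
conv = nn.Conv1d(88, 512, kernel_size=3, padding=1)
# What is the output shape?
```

Input: (4, 88, 71) -> Output: (4, 512, 71)

Answer: (4, 512, 71)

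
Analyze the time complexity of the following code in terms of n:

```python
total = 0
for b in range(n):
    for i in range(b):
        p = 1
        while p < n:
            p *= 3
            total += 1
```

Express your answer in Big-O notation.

Each loop level contributes: n × n × log n. Multiplying the contributions gives O(n^2 log n).

Answer: O(n^2 log n)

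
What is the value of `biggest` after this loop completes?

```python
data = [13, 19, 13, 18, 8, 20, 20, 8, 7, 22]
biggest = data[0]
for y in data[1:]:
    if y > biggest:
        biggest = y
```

Maximum of [13, 19, 13, 18, 8, 20, 20, 8, 7, 22]
`biggest` takes the values: 13 → 19 → 20 → 22

Answer: 22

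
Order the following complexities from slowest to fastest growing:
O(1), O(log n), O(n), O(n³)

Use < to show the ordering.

Ordered by growth rate: O(1) < O(log n) < O(n) < O(n³)

Answer: O(1) < O(log n) < O(n) < O(n³)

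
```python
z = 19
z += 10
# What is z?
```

Trace:
`z = 19` → z = 19
`z += 10` → z = 29
So z = 29

Answer: 29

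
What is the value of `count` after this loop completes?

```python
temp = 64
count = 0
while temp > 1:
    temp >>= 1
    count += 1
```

Count right shifts until 1
`count` takes the values: 0 → 1 → 2 → 3 → 4 → 5 → 6

Answer: 6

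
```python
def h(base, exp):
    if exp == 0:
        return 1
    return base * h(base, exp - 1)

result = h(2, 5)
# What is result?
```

h(2, 5) = 2 * 2 * 2 * 2 * 2 = 32

Answer: 32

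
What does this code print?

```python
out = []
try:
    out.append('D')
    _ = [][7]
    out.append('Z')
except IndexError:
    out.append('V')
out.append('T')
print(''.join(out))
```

Execution trace: 'D' (try body) → 'V' (except IndexError) → 'T' (after the try/except). Output: DVT

Answer: DVT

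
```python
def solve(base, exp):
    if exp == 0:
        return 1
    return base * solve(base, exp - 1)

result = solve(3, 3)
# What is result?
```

solve(3, 3) = 3 * 3 * 3 = 27

Answer: 27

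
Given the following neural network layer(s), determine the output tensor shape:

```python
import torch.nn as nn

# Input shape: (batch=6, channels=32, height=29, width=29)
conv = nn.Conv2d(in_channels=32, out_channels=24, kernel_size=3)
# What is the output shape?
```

Input: (6, 32, 29, 29) -> Output: (6, 24, 27, 27)

Answer: (6, 24, 27, 27)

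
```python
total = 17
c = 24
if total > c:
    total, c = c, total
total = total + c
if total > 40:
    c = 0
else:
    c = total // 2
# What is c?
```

Trace:
`total = 17` → total = 17
`c = 24` → c = 24
`if total > c: ...` → total > c is False → no variable changes
`total = total + c` → total = 41
`if total > 40: ...` → total > 40 is True → c = 0
So c = 0

Answer: 0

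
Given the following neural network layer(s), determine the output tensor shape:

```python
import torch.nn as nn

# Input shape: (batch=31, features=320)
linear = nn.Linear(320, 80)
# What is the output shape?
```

Input: (31, 320) -> Output: (31, 80)

Answer: (31, 80)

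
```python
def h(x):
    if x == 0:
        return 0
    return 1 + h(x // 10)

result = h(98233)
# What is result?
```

Count of digits of 98233: 5

Answer: 5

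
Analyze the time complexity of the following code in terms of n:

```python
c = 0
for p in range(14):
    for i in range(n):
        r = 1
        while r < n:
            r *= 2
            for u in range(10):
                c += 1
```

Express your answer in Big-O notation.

Each loop level contributes: 1 × n × log n × 1. Multiplying the contributions gives O(n log n).

Answer: O(n log n)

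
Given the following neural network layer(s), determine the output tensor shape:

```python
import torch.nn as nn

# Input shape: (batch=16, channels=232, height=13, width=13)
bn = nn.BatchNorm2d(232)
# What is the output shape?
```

Input: (16, 232, 13, 13) -> Output: (16, 232, 13, 13)

Answer: (16, 232, 13, 13)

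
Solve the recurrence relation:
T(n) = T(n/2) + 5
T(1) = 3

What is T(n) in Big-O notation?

Each step divides n by 2 and adds 5. After log_2(n) steps we reach T(1)=3. So T(n) = 5·log_2(n) + 3 = O(log n).

Answer: O(log n)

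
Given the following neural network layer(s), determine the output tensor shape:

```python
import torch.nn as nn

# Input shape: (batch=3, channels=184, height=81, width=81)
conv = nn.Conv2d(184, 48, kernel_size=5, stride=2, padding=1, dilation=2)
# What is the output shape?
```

Input: (3, 184, 81, 81) -> Output: (3, 48, 38, 38)

Answer: (3, 48, 38, 38)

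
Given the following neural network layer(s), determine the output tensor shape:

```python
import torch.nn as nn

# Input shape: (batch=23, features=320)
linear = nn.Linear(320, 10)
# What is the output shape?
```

Input: (23, 320) -> Output: (23, 10)

Answer: (23, 10)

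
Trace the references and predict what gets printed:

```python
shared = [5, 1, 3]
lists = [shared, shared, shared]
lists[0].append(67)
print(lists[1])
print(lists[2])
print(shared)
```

Key concept: list of same reference.
Step by step:
`shared = [5, 1, 3]` → shared = [5, 1, 3]
`lists = [shared, shared, shared]` → lists = [[5, 1, 3], [5, 1, 3], [5, 1, 3]]
`lists[0].append(67)` → shared = [5, 1, 3, 67]; lists = [[5, 1, 3, 67], [5, 1, 3, 67], [5, 1, 3, 67]]
`print(lists[1])` → prints [5, 1, 3, 67]
`print(lists[2])` → prints [5, 1, 3, 67]
`print(shared)` → prints [5, 1, 3, 67]

Answer:
[5, 1, 3, 67]
[5, 1, 3, 67]
[5, 1, 3, 67]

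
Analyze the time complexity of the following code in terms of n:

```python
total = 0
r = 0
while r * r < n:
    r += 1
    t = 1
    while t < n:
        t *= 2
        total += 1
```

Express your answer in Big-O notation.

Each loop level contributes: √n × log n. Multiplying the contributions gives O(√n log n).

Answer: O(√n log n)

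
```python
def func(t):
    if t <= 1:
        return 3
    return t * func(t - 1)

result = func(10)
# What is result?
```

func(10) = 10 * 9 * 8 * 7 * 6 * 5 * 4 * 3 * 2 * 3 = 10886400

Answer: 10886400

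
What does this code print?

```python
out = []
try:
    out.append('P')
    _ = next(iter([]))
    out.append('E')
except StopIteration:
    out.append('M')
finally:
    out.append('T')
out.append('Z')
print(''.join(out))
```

Execution trace: 'P' (try body) → 'M' (except StopIteration) → 'T' (finally) → 'Z' (after the try/except). Output: PMTZ

Answer: PMTZ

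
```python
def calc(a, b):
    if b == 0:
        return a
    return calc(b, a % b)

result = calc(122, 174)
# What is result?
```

calc(122, 174) -> calc(174, 122) -> calc(122, 52) -> calc(52, 18) -> calc(18, 16) -> calc(16, 2) -> calc(2, 0) -> 2

Answer: 2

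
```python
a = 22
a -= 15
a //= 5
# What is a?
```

Trace:
`a = 22` → a = 22
`a -= 15` → a = 7
`a //= 5` → a = 1
So a = 1

Answer: 1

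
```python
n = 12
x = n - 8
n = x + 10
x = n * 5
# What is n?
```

Trace:
`n = 12` → n = 12
`x = n - 8` → x = 4
`n = x + 10` → n = 14
`x = n * 5` → x = 70
So n = 14

Answer: 14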